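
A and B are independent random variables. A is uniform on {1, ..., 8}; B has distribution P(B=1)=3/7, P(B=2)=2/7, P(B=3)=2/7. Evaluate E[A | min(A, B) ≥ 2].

P(min(A, B) ≥ 2) = 1/2.
Summing A·P(x,y) over outcomes with min(A, B) ≥ 2 gives 5/2.
E[A | min(A, B) ≥ 2] = (5/2) / (1/2) = 5.

5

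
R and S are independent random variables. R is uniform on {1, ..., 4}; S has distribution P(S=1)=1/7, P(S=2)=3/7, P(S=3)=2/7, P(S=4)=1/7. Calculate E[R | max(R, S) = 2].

P(max(R, S) = 2) = 1/4.
Summing R·P(x,y) over outcomes with max(R, S) = 2 gives 11/28.
E[R | max(R, S) = 2] = (11/28) / (1/4) = 11/7.

11/7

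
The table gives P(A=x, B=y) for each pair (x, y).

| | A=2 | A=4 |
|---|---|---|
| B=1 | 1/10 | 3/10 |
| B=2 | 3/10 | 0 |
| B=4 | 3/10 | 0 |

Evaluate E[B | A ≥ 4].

1

P(A ≥ 4) = 3/10.
Summing B·P(A=x,B=y) over the conditioning event gives 3/10.
E[B | A ≥ 4] = (3/10) / (3/10) = 1.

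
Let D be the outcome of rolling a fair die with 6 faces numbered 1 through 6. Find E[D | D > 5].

6

Given D > 5, D is equally likely to be any of {6}.
E[D | D > 5] = (6) / 1 = 6.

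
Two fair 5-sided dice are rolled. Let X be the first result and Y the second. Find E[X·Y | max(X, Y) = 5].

125/9

P(max(X, Y) = 5) = 9/25.
Summing XY·P(x,y) over outcomes with max(X, Y) = 5 gives 5.
E[X·Y | max(X, Y) = 5] = (5) / (9/25) = 125/9.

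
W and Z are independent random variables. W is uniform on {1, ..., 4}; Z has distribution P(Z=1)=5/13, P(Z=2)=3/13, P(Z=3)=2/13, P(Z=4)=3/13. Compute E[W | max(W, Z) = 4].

35/11

P(max(W, Z) = 4) = 11/26.
Summing W·P(x,y) over outcomes with max(W, Z) = 4 gives 35/26.
E[W | max(W, Z) = 4] = (35/26) / (11/26) = 35/11.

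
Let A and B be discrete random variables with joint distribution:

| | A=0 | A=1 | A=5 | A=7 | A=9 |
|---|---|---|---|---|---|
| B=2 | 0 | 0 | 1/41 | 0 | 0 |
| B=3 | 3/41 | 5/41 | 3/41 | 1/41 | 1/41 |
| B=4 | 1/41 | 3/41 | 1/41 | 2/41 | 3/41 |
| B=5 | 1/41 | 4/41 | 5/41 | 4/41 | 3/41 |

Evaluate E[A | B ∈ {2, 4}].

P(B ∈ {2, 4}) = 11/41.
Σ A·P over the event = 0·(1/41) + 1·(3/41) + 5·(1/41) + 5·(1/41) + 7·(2/41) + 9·(3/41) = 54/41.
E[A | B ∈ {2, 4}] = (54/41) / (11/41) = 54/11.

54/11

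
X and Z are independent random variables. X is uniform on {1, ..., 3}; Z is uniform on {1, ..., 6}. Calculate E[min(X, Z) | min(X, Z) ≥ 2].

12/5

Outcomes with min(X, Z) ≥ 2: (2,2), (2,3), (2,4), (2,5), (2,6), (3,2), (3,3), (3,4), (3,5), (3,6), each with probability 1/18.
E[min(X, Z) | min(X, Z) ≥ 2] = (2 + 2 + 2 + 2 + 2 + 2 + 3 + 3 + 3 + 3) / 10 = 12/5.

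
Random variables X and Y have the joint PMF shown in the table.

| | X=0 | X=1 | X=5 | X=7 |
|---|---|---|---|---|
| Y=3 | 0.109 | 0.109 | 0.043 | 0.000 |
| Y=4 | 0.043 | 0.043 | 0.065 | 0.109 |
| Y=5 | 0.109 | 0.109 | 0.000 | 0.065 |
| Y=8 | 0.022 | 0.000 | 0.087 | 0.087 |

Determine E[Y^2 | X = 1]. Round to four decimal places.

16.8352

P(X = 1) = 0.261.
Σ Y^2·P over the event = 9·(0.109) + 16·(0.043) + 25·(0.109) = 4.394.
E[Y^2 | X = 1] = (4.394) / (0.261) = 16.8352.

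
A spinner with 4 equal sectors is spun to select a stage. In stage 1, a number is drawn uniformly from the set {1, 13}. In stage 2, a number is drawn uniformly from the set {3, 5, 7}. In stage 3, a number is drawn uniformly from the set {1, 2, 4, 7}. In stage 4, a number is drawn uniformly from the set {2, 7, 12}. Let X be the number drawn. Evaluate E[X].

E[X | stage 1] = (1+13)/2 = 7.
E[X | stage 2] = (3+5+7)/3 = 5.
E[X | stage 3] = (1+2+4+7)/4 = 7/2.
E[X | stage 4] = (2+7+12)/3 = 7.
E[X] = (1/4)·(7) + (1/4)·(5) + (1/4)·(7/2) + (1/4)·(7) = 45/8.

45/8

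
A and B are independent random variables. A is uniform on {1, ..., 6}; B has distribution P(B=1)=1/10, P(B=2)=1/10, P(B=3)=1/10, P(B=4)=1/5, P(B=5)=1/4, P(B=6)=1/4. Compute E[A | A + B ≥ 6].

27/7

P(A + B ≥ 6) = 49/60.
Summing A·P(x,y) over outcomes with A + B ≥ 6 gives 63/20.
E[A | A + B ≥ 6] = (63/20) / (49/60) = 27/7.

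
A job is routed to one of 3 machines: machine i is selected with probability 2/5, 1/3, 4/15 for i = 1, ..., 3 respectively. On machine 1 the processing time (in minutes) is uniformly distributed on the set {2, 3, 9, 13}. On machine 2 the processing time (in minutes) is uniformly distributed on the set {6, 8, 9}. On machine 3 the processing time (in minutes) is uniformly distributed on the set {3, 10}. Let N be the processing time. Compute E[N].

629/90

E[N | machine 1] = (2+3+9+13)/4 = 27/4.
E[N | machine 2] = (6+8+9)/3 = 23/3.
E[N | machine 3] = (3+10)/2 = 13/2.
By the law of total expectation,
E[N] = (2/5)·(27/4) + (1/3)·(23/3) + (4/15)·(13/2) = 629/90.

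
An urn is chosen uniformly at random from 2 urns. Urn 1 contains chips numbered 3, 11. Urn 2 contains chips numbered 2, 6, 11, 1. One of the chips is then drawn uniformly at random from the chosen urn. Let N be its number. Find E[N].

6

E[N | urn 1] = (3+11)/2 = 7.
E[N | urn 2] = (2+6+11+1)/4 = 5.
By the law of total expectation,
E[N] = (1/2)·(7) + (1/2)·(5) = 6.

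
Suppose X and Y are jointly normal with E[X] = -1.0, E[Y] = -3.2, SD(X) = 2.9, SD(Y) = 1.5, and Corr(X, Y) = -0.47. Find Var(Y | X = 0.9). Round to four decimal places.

The conditional variance in a bivariate normal is σ_Y²(1 − ρ²), independent of x.
Var(Y | X=0.9) = (1.5)²·(1 − (-0.47)²) = 2.25·0.7791 = 1.7530.

1.7530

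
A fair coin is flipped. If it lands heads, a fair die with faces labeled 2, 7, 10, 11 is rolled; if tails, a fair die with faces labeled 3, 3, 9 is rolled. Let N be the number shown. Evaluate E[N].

E[N | heads] = (2+7+10+11)/4 = 15/2.
E[N | tails] = (3+3+9)/3 = 5.
E[N] = (1/2)·(15/2) + (1/2)·(5) = 25/4.

25/4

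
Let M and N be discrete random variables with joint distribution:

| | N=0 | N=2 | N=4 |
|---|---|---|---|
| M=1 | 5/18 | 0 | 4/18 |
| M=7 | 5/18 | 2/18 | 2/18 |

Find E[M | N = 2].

P(N = 2) = 1/9.
Σ M·P over the event = 7·(2/18) = 7/9.
E[M | N = 2] = (7/9) / (1/9) = 7.

7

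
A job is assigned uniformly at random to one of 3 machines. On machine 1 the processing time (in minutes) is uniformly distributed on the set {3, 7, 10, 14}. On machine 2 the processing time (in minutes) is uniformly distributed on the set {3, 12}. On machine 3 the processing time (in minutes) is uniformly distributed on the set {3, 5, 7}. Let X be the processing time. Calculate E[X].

7

E[X | machine 1] = (3+7+10+14)/4 = 17/2.
E[X | machine 2] = (3+12)/2 = 15/2.
E[X | machine 3] = (3+5+7)/3 = 5.
By the law of total expectation,
E[X] = (1/3)·(17/2) + (1/3)·(15/2) + (1/3)·(5) = 7.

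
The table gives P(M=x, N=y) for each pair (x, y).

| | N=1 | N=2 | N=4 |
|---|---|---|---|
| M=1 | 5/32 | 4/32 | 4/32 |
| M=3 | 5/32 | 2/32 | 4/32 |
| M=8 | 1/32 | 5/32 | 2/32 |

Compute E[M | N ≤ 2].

P(N ≤ 2) = 11/16.
Σ M·P over the event = 1·(5/32) + 1·(4/32) + 3·(5/32) + 3·(2/32) + 8·(1/32) + 8·(5/32) = 39/16.
E[M | N ≤ 2] = (39/16) / (11/16) = 39/11.

39/11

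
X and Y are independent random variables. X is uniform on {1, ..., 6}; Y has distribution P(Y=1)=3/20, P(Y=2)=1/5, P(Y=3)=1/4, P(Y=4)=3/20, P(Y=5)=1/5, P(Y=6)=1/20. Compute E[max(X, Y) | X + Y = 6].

P(X + Y = 6) = 19/120.
Summing max(X,Y)·P(x,y) over outcomes with X + Y = 6 gives 13/20.
E[max(X, Y) | X + Y = 6] = (13/20) / (19/120) = 78/19.

78/19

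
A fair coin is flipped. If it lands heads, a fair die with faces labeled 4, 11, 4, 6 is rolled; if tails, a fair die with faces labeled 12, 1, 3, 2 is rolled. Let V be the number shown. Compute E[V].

43/8

E[V | heads] = (4+11+4+6)/4 = 25/4.
E[V | tails] = (12+1+3+2)/4 = 9/2.
E[V] = (1/2)·(25/4) + (1/2)·(9/2) = 43/8.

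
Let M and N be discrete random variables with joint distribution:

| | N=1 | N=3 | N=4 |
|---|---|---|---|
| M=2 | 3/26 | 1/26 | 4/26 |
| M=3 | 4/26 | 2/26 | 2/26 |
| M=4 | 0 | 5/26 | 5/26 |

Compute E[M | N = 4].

34/11

P(N = 4) = 11/26.
Σ M·P over the event = 2·(4/26) + 3·(2/26) + 4·(5/26) = 17/13.
E[M | N = 4] = (17/13) / (11/26) = 34/11.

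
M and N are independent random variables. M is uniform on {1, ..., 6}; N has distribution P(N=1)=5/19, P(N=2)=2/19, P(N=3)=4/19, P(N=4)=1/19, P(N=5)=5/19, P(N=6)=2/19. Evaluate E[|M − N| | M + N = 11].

P(M + N = 11) = 7/114.
Summing |M−N|·P(x,y) over outcomes with M + N = 11 gives 7/114.
E[|M − N| | M + N = 11] = (7/114) / (7/114) = 1.

1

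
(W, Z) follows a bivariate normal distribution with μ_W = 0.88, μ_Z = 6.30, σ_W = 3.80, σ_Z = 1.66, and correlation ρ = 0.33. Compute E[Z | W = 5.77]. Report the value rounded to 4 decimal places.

7.0049

For a bivariate normal, E[Z | W=x] = μ_Z + ρ·(σ_Z/σ_W)·(x − μ_W).
E[Z | W=5.77] = 6.30 + (0.33)·(1.66/3.80)·(5.77 − (0.88)) = 6.30 + (0.14416)·(4.89) = 7.0049.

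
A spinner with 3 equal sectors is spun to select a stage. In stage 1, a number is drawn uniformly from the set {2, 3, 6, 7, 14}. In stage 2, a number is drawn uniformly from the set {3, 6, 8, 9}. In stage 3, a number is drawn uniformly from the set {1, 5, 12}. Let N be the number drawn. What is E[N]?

63/10

E[N | stage 1] = (2+3+6+7+14)/5 = 32/5.
E[N | stage 2] = (3+6+8+9)/4 = 13/2.
E[N | stage 3] = (1+5+12)/3 = 6.
E[N] = (1/3)·(32/5) + (1/3)·(13/2) + (1/3)·(6) = 63/10.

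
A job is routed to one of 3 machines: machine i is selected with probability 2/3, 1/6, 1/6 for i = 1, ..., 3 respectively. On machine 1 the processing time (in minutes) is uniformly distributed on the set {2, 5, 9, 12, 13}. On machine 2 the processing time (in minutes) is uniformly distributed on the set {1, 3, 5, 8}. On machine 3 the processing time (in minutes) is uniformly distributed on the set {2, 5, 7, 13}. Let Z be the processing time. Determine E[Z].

73/10

E[Z | machine 1] = (2+5+9+12+13)/5 = 41/5.
E[Z | machine 2] = (1+3+5+8)/4 = 17/4.
E[Z | machine 3] = (2+5+7+13)/4 = 27/4.
By the law of total expectation,
E[Z] = (2/3)·(41/5) + (1/6)·(17/4) + (1/6)·(27/4) = 73/10.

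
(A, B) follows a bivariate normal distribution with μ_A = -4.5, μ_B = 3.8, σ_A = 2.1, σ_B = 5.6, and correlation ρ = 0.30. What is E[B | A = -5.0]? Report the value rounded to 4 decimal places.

The regression of B on A has slope ρ·σ_B/σ_A and passes through (μ_A, μ_B).
E[B | A=-5.0] = 3.8 + (0.30)·(5.6/2.1)·(-5.0 − (-4.5)) = 3.8 + (0.8)·(-0.5) = 3.4000.

3.4000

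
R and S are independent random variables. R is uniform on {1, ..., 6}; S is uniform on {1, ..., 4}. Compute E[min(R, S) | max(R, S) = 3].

9/5

Outcomes with max(R, S) = 3: (1,3), (2,3), (3,1), (3,2), (3,3), each with probability 1/24.
E[min(R, S) | max(R, S) = 3] = (1 + 2 + 1 + 2 + 3) / 5 = 9/5.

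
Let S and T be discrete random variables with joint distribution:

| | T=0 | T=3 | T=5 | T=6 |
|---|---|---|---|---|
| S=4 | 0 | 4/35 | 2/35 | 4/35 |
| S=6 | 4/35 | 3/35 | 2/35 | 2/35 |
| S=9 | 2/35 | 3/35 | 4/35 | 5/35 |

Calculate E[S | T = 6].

P(T = 6) = 11/35.
Σ S·P over the event = 4·(4/35) + 6·(2/35) + 9·(5/35) = 73/35.
E[S | T = 6] = (73/35) / (11/35) = 73/11.

73/11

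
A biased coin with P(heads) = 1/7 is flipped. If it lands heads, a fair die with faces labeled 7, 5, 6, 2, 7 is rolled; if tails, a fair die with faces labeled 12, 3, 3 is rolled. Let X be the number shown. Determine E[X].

E[X | heads] = (7+5+6+2+7)/5 = 27/5.
E[X | tails] = (12+3+3)/3 = 6.
E[X] = (1/7)·(27/5) + (6/7)·(6) = 207/35.

207/35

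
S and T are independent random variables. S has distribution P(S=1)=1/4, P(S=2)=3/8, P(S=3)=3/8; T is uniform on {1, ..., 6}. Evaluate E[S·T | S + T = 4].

P(S + T = 4) = 1/6.
Summing ST·P(x,y) over outcomes with S + T = 4 gives 9/16.
E[S·T | S + T = 4] = (9/16) / (1/6) = 27/8.

27/8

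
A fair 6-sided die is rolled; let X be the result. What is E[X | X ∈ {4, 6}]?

P(X ∈ {4, 6}) = 1/3.
Σ over the event: 4·1/6 + 6·1/6 = 5/3.
E[X | X ∈ {4, 6}] = (5/3) / (1/3) = 5.

5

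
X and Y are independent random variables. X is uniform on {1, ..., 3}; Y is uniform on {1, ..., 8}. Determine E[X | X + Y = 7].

2

Outcomes with X + Y = 7: (1,6), (2,5), (3,4), each with probability 1/24.
E[X | X + Y = 7] = (1 + 2 + 3) / 3 = 2.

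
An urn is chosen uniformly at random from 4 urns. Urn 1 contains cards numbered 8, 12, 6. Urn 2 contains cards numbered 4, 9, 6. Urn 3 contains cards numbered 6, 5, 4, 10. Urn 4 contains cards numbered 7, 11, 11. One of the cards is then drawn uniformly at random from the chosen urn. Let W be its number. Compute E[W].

371/48

E[W | urn 1] = (8+12+6)/3 = 26/3.
E[W | urn 2] = (4+9+6)/3 = 19/3.
E[W | urn 3] = (6+5+4+10)/4 = 25/4.
E[W | urn 4] = (7+11+11)/3 = 29/3.
E[W] = (1/4)·(26/3) + (1/4)·(19/3) + (1/4)·(25/4) + (1/4)·(29/3) = 371/48.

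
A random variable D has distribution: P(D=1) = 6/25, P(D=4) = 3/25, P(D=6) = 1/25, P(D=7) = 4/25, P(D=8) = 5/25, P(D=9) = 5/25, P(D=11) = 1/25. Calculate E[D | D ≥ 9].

P(D ≥ 9) = 6/25.
Σ over the event: 9·1/5 + 11·1/25 = 56/25.
E[D | D ≥ 9] = (56/25) / (6/25) = 28/3.

28/3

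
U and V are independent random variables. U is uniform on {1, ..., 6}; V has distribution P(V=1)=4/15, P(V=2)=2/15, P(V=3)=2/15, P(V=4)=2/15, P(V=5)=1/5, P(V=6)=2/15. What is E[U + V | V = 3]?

P(V = 3) = 2/15.
Summing (U+V)·P(x,y) over outcomes with V = 3 gives 13/15.
E[U + V | V = 3] = (13/15) / (2/15) = 13/2.

13/2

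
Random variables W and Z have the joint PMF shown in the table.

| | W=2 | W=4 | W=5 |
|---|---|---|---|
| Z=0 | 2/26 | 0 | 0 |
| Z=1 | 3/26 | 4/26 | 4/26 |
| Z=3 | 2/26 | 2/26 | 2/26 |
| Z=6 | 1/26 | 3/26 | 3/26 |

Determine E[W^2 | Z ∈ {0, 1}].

P(Z ∈ {0, 1}) = 1/2.
Σ W^2·P over the event = 4·(2/26) + 4·(3/26) + 16·(4/26) + 25·(4/26) = 92/13.
E[W^2 | Z ∈ {0, 1}] = (92/13) / (1/2) = 184/13.

184/13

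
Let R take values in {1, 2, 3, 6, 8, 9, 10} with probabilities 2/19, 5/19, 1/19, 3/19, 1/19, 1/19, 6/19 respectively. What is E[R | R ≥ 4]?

P(R ≥ 4) = 11/19.
Σ over the event: 6·3/19 + 8·1/19 + 9·1/19 + 10·6/19 = 5.
E[R | R ≥ 4] = (5) / (11/19) = 95/11.

95/11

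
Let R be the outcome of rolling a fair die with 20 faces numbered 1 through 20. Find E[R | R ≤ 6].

Given R ≤ 6, R is equally likely to be any of {1, 2, 3, 4, 5, 6}.
E[R | R ≤ 6] = (1 + 2 + 3 + 4 + 5 + 6) / 6 = 7/2.

7/2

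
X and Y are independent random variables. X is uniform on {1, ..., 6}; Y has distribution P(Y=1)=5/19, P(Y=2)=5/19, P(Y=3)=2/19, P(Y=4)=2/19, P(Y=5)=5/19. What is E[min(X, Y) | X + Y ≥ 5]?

P(X + Y ≥ 5) = 29/38.
Summing min(X,Y)·P(x,y) over outcomes with X + Y ≥ 5 gives 73/38.
E[min(X, Y) | X + Y ≥ 5] = (73/38) / (29/38) = 73/29.

73/29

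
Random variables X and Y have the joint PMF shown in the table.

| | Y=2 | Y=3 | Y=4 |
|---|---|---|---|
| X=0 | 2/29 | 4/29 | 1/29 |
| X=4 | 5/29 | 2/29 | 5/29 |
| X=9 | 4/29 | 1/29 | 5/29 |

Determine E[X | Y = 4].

P(Y = 4) = 11/29.
Summing X·P(X=x,Y=y) over the conditioning event gives 65/29.
E[X | Y = 4] = (65/29) / (11/29) = 65/11.

65/11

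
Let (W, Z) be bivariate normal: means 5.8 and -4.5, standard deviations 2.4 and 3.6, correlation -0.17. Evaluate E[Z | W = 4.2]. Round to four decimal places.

The regression of Z on W has slope ρ·σ_Z/σ_W and passes through (μ_W, μ_Z).
E[Z | W=4.2] = -4.5 + (-0.17)·(3.6/2.4)·(4.2 − (5.8)) = -4.5 + (-0.255)·(-1.6) = -4.0920.

-4.0920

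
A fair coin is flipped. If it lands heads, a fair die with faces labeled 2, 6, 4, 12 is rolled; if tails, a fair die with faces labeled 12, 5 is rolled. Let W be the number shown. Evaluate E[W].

29/4

E[W | heads] = (2+6+4+12)/4 = 6.
E[W | tails] = (12+5)/2 = 17/2.
By the law of total expectation,
E[W] = (1/2)·(6) + (1/2)·(17/2) = 29/4.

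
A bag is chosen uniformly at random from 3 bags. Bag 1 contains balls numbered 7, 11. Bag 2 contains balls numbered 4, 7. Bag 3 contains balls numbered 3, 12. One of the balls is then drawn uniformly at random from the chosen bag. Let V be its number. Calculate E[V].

22/3

E[V | bag 1] = (7+11)/2 = 9.
E[V | bag 2] = (4+7)/2 = 11/2.
E[V | bag 3] = (3+12)/2 = 15/2.
By the law of total expectation,
E[V] = (1/3)·(9) + (1/3)·(11/2) + (1/3)·(15/2) = 22/3.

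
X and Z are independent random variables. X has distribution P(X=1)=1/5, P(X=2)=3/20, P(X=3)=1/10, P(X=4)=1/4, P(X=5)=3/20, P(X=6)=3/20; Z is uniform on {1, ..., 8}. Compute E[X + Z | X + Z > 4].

P(X + Z > 4) = 7/8.
Summing (X+Z)·P(x,y) over outcomes with X + Z > 4 gives 1207/160.
E[X + Z | X + Z > 4] = (1207/160) / (7/8) = 1207/140.

1207/140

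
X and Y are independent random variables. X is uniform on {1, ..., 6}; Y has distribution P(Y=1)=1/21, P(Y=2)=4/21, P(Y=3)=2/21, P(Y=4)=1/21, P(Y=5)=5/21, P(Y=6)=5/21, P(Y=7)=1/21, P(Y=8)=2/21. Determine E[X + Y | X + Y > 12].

P(X + Y > 12) = 5/126.
Summing (X+Y)·P(x,y) over outcomes with X + Y > 12 gives 67/126.
E[X + Y | X + Y > 12] = (67/126) / (5/126) = 67/5.

67/5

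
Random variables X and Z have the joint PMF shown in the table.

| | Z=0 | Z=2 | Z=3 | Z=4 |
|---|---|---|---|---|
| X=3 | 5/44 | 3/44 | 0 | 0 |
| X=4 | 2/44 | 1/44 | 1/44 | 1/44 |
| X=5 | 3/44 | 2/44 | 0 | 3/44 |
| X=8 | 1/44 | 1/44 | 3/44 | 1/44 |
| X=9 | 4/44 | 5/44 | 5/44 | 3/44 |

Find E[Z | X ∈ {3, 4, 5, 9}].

34/19

P(X ∈ {3, 4, 5, 9}) = 19/22.
Summing Z·P(X=x,Z=y) over the conditioning event gives 17/11.
E[Z | X ∈ {3, 4, 5, 9}] = (17/11) / (19/22) = 34/19.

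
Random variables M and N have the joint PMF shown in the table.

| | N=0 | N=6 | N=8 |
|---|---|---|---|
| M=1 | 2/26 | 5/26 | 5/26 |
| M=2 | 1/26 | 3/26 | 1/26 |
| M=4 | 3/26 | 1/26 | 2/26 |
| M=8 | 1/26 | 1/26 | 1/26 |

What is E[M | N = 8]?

P(N = 8) = 9/26.
Σ M·P over the event = 1·(5/26) + 2·(1/26) + 4·(2/26) + 8·(1/26) = 23/26.
E[M | N = 8] = (23/26) / (9/26) = 23/9.

23/9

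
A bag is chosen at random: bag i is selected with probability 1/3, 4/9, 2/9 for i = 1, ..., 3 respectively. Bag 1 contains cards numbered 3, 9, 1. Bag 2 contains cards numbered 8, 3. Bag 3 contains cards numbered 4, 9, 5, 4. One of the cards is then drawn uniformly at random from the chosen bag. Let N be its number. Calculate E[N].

46/9

E[N | bag 1] = (3+9+1)/3 = 13/3.
E[N | bag 2] = (8+3)/2 = 11/2.
E[N | bag 3] = (4+9+5+4)/4 = 11/2.
E[N] = (1/3)·(13/3) + (4/9)·(11/2) + (2/9)·(11/2) = 46/9.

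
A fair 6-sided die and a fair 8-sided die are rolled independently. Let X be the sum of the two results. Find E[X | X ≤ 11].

P(X ≤ 11) = 7/8.
E[X | X ≤ 11] = (77/12) / (7/8) = 22/3.

22/3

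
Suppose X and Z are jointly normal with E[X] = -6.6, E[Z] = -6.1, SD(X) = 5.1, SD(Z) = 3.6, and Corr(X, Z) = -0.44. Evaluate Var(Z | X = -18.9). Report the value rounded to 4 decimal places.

10.4509

The conditional variance in a bivariate normal is σ_Z²(1 − ρ²), independent of x.
Var(Z | X=-18.9) = (3.6)²·(1 − (-0.44)²) = 12.96·0.8064 = 10.4509.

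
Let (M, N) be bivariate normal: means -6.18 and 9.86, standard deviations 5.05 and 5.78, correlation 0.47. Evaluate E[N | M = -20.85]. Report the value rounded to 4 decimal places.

For a bivariate normal, E[N | M=x] = μ_N + ρ·(σ_N/σ_M)·(x − μ_M).
E[N | M=-20.85] = 9.86 + (0.47)·(5.78/5.05)·(-20.85 − (-6.18)) = 9.86 + (0.53794)·(-14.67) = 1.9684.

1.9684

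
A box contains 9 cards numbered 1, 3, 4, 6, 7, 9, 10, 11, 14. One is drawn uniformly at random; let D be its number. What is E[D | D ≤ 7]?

21/5

P(D ≤ 7) = 5/9.
Σ over the event: 1·1/9 + 3·1/9 + 4·1/9 + 6·1/9 + 7·1/9 = 7/3.
E[D | D ≤ 7] = (7/3) / (5/9) = 21/5.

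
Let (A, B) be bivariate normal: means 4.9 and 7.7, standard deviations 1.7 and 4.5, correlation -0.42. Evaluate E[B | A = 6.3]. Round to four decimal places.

6.1435

The regression of B on A has slope ρ·σ_B/σ_A and passes through (μ_A, μ_B).
E[B | A=6.3] = 7.7 + (-0.42)·(4.5/1.7)·(6.3 − (4.9)) = 7.7 + (-1.1118)·(1.4) = 6.1435.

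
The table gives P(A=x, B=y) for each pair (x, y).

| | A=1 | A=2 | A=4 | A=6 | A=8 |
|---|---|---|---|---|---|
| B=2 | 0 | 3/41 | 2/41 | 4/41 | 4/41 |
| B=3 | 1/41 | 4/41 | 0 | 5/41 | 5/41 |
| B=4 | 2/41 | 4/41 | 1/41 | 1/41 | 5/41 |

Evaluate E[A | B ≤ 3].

P(B ≤ 3) = 28/41.
Σ A·P over the event = 1·(1/41) + 2·(3/41) + 2·(4/41) + 4·(2/41) + 6·(4/41) + 6·(5/41) + 8·(4/41) + 8·(5/41) = 149/41.
E[A | B ≤ 3] = (149/41) / (28/41) = 149/28.

149/28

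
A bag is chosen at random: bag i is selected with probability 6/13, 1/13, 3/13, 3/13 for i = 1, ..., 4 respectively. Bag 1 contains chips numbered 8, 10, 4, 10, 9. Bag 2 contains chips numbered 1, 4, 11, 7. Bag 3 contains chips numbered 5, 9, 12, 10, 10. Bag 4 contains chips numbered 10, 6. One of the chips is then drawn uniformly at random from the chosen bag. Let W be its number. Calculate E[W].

2131/260

E[W | bag 1] = (8+10+4+10+9)/5 = 41/5.
E[W | bag 2] = (1+4+11+7)/4 = 23/4.
E[W | bag 3] = (5+9+12+10+10)/5 = 46/5.
E[W | bag 4] = (10+6)/2 = 8.
E[W] = (6/13)·(41/5) + (1/13)·(23/4) + (3/13)·(46/5) + (3/13)·(8) = 2131/260.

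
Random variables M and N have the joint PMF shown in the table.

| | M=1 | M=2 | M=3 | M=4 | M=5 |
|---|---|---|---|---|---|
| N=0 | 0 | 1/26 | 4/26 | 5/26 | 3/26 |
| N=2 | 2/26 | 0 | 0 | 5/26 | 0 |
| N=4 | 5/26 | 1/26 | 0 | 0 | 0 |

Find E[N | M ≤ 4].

38/23

P(M ≤ 4) = 23/26.
Summing N·P(M=x,N=y) over the conditioning event gives 19/13.
E[N | M ≤ 4] = (19/13) / (23/26) = 38/23.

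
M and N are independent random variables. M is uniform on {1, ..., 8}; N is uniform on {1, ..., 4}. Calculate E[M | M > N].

62/11

P(M > N) = 11/16.
Summing M·P(x,y) over outcomes with M > N gives 31/8.
E[M | M > N] = (31/8) / (11/16) = 62/11.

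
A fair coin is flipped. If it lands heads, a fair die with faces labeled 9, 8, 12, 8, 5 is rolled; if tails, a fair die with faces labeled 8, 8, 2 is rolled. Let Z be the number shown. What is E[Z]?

36/5

E[Z | heads] = (9+8+12+8+5)/5 = 42/5.
E[Z | tails] = (8+8+2)/3 = 6.
By the law of total expectation,
E[Z] = (1/2)·(42/5) + (1/2)·(6) = 36/5.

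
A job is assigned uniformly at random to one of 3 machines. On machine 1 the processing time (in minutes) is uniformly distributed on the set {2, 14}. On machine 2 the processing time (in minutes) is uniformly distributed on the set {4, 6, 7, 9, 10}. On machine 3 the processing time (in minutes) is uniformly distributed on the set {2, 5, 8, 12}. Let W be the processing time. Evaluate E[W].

439/60

E[W | machine 1] = (2+14)/2 = 8.
E[W | machine 2] = (4+6+7+9+10)/5 = 36/5.
E[W | machine 3] = (2+5+8+12)/4 = 27/4.
By the law of total expectation,
E[W] = (1/3)·(8) + (1/3)·(36/5) + (1/3)·(27/4) = 439/60.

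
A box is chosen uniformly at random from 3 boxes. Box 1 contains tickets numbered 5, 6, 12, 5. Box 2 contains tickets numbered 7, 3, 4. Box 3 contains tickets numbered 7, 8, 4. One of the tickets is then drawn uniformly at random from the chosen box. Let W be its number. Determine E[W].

E[W | box 1] = (5+6+12+5)/4 = 7.
E[W | box 2] = (7+3+4)/3 = 14/3.
E[W | box 3] = (7+8+4)/3 = 19/3.
By the law of total expectation,
E[W] = (1/3)·(7) + (1/3)·(14/3) + (1/3)·(19/3) = 6.

6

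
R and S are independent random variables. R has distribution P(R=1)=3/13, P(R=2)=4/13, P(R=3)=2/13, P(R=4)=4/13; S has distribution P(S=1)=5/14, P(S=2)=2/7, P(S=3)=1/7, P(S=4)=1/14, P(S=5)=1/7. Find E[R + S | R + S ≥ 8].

P(R + S ≥ 8) = 8/91.
Summing (R+S)·P(x,y) over outcomes with R + S ≥ 8 gives 68/91.
E[R + S | R + S ≥ 8] = (68/91) / (8/91) = 17/2.

17/2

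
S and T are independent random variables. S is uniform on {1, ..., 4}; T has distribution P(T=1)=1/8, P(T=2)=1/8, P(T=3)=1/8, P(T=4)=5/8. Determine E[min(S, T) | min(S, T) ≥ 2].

P(min(S, T) ≥ 2) = 21/32.
Summing min(S,T)·P(x,y) over outcomes with min(S, T) ≥ 2 gives 59/32.
E[min(S, T) | min(S, T) ≥ 2] = (59/32) / (21/32) = 59/21.

59/21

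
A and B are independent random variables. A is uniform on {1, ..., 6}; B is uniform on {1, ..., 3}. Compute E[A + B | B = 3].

P(B = 3) = 1/3.
Summing (A+B)·P(x,y) over outcomes with B = 3 gives 13/6.
E[A + B | B = 3] = (13/6) / (1/3) = 13/2.

13/2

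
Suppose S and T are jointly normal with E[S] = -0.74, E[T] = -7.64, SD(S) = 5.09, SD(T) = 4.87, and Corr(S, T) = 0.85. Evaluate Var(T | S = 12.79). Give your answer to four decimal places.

The conditional variance in a bivariate normal is σ_T²(1 − ρ²), independent of x.
Var(T | S=12.79) = (4.87)²·(1 − (0.85)²) = 23.7169·0.2775 = 6.5814.

6.5814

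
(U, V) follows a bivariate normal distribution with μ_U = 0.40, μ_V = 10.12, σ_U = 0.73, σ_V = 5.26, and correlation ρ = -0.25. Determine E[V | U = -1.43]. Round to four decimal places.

13.4165

For a bivariate normal, E[V | U=x] = μ_V + ρ·(σ_V/σ_U)·(x − μ_U).
E[V | U=-1.43] = 10.12 + (-0.25)·(5.26/0.73)·(-1.43 − (0.40)) = 10.12 + (-1.80137)·(-1.83) = 13.4165.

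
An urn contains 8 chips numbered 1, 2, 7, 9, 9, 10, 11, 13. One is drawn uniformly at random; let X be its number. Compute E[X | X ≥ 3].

59/6

P(X ≥ 3) = 3/4.
Σ over the event: 7·1/8 + 9·1/4 + 10·1/8 + 11·1/8 + 13·1/8 = 59/8.
E[X | X ≥ 3] = (59/8) / (3/4) = 59/6.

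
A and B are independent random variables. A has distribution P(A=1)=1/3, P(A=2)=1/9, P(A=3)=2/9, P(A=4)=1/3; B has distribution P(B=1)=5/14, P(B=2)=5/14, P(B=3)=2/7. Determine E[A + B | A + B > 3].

P(A + B > 3) = 13/18.
Summing (A+B)·P(x,y) over outcomes with A + B > 3 gives 475/126.
E[A + B | A + B > 3] = (475/126) / (13/18) = 475/91.

475/91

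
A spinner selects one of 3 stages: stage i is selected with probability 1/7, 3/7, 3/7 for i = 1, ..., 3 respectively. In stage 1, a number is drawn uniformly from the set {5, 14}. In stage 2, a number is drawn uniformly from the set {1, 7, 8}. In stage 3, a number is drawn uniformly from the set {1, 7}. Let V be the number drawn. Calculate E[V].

E[V | stage 1] = (5+14)/2 = 19/2.
E[V | stage 2] = (1+7+8)/3 = 16/3.
E[V | stage 3] = (1+7)/2 = 4.
By the law of total expectation,
E[V] = (1/7)·(19/2) + (3/7)·(16/3) + (3/7)·(4) = 75/14.

75/14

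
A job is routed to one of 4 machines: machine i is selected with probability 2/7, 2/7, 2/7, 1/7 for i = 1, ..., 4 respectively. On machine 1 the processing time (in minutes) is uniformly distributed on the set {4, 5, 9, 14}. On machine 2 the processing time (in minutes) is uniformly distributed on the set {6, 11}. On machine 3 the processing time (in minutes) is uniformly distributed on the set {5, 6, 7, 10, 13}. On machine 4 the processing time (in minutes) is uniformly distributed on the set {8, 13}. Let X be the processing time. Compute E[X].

E[X | machine 1] = (4+5+9+14)/4 = 8.
E[X | machine 2] = (6+11)/2 = 17/2.
E[X | machine 3] = (5+6+7+10+13)/5 = 41/5.
E[X | machine 4] = (8+13)/2 = 21/2.
By the law of total expectation,
E[X] = (2/7)·(8) + (2/7)·(17/2) + (2/7)·(41/5) + (1/7)·(21/2) = 599/70.

599/70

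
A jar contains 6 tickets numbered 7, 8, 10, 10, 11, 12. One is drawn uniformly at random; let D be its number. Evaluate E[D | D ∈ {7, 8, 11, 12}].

19/2

P(D ∈ {7, 8, 11, 12}) = 2/3.
Σ over the event: 7·1/6 + 8·1/6 + 11·1/6 + 12·1/6 = 19/3.
E[D | D ∈ {7, 8, 11, 12}] = (19/3) / (2/3) = 19/2.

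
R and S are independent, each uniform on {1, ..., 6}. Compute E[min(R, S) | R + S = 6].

9/5

P(R + S = 6) = 5/36.
Summing min(R,S)·P(x,y) over outcomes with R + S = 6 gives 1/4.
E[min(R, S) | R + S = 6] = (1/4) / (5/36) = 9/5.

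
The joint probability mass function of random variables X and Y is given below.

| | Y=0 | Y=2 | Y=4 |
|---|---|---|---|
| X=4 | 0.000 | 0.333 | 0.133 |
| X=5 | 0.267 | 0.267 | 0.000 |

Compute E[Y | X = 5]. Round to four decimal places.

P(X = 5) = 0.534.
Summing Y·P(X=x,Y=y) over the conditioning event gives 0.534.
E[Y | X = 5] = (0.534) / (0.534) = 1.0000.

1.0000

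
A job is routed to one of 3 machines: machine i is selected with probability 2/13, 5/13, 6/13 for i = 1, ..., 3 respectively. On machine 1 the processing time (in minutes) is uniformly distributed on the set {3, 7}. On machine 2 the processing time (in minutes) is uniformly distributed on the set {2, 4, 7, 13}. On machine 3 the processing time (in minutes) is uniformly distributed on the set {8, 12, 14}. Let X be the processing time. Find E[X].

E[X | machine 1] = (3+7)/2 = 5.
E[X | machine 2] = (2+4+7+13)/4 = 13/2.
E[X | machine 3] = (8+12+14)/3 = 34/3.
E[X] = (2/13)·(5) + (5/13)·(13/2) + (6/13)·(34/3) = 17/2.

17/2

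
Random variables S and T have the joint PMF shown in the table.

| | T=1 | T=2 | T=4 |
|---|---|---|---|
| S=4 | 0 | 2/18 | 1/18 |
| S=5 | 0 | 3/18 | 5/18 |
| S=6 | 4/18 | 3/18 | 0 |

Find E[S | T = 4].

P(T = 4) = 1/3.
Summing S·P(S=x,T=y) over the conditioning event gives 29/18.
E[S | T = 4] = (29/18) / (1/3) = 29/6.

29/6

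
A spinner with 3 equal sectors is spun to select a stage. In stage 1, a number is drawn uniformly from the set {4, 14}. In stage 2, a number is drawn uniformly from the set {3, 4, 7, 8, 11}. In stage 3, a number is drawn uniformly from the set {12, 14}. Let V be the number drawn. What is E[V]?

E[V | stage 1] = (4+14)/2 = 9.
E[V | stage 2] = (3+4+7+8+11)/5 = 33/5.
E[V | stage 3] = (12+14)/2 = 13.
E[V] = (1/3)·(9) + (1/3)·(33/5) + (1/3)·(13) = 143/15.

143/15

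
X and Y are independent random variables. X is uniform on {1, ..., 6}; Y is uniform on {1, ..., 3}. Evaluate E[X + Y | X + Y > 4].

79/12

P(X + Y > 4) = 2/3.
Summing (X+Y)·P(x,y) over outcomes with X + Y > 4 gives 79/18.
E[X + Y | X + Y > 4] = (79/18) / (2/3) = 79/12.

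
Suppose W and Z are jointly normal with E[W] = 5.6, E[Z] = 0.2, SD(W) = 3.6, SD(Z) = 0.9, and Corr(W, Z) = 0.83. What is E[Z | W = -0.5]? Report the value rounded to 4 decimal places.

For a bivariate normal, E[Z | W=x] = μ_Z + ρ·(σ_Z/σ_W)·(x − μ_W).
E[Z | W=-0.5] = 0.2 + (0.83)·(0.9/3.6)·(-0.5 − (5.6)) = 0.2 + (0.2075)·(-6.1) = -1.0658.

-1.0658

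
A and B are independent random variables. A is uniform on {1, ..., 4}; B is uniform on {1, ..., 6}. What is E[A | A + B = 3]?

3/2

Outcomes with A + B = 3: (1,2), (2,1), each with probability 1/24.
E[A | A + B = 3] = (1 + 2) / 2 = 3/2.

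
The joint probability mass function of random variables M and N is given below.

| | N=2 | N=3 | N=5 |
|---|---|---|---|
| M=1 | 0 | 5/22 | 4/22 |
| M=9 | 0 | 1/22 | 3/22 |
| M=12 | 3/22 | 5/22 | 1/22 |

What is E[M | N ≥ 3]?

P(N ≥ 3) = 19/22.
Σ M·P over the event = 1·(5/22) + 1·(4/22) + 9·(1/22) + 9·(3/22) + 12·(5/22) + 12·(1/22) = 117/22.
E[M | N ≥ 3] = (117/22) / (19/22) = 117/19.

117/19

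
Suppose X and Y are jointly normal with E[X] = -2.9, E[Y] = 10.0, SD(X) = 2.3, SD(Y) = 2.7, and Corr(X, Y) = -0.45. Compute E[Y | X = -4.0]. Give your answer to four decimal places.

The regression of Y on X has slope ρ·σ_Y/σ_X and passes through (μ_X, μ_Y).
E[Y | X=-4.0] = 10.0 + (-0.45)·(2.7/2.3)·(-4.0 − (-2.9)) = 10.0 + (-0.52826)·(-1.1) = 10.5811.

10.5811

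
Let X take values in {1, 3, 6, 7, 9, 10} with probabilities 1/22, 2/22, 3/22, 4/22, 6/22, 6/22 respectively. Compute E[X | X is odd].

89/13

P(X is odd) = 13/22.
Σ over the event: 1·1/22 + 3·1/11 + 7·2/11 + 9·3/11 = 89/22.
E[X | X is odd] = (89/22) / (13/22) = 89/13.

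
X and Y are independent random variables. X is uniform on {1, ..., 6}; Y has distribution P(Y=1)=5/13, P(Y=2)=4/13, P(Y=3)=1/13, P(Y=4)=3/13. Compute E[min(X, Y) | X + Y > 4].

P(X + Y > 4) = 9/13.
Summing min(X,Y)·P(x,y) over outcomes with X + Y > 4 gives 115/78.
E[min(X, Y) | X + Y > 4] = (115/78) / (9/13) = 115/54.

115/54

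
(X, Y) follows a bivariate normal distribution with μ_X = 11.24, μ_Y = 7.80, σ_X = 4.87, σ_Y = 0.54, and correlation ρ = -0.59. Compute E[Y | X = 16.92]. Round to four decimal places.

7.4284

E[Y | X=x] = μ_Y + ρ(σ_Y/σ_X)(x − μ_X) for jointly normal variables.
E[Y | X=16.92] = 7.80 + (-0.59)·(0.54/4.87)·(16.92 − (11.24)) = 7.80 + (-0.065421)·(5.68) = 7.4284.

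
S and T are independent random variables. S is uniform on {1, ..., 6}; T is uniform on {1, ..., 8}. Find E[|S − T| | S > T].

7/3

P(S > T) = 5/16.
Summing |S−T|·P(x,y) over outcomes with S > T gives 35/48.
E[|S − T| | S > T] = (35/48) / (5/16) = 7/3.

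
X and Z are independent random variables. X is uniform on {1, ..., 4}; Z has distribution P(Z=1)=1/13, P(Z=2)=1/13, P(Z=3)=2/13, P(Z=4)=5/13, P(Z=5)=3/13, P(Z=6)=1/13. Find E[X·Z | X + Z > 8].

102/5

P(X + Z > 8) = 5/52.
Summing XZ·P(x,y) over outcomes with X + Z > 8 gives 51/26.
E[X·Z | X + Z > 8] = (51/26) / (5/52) = 102/5.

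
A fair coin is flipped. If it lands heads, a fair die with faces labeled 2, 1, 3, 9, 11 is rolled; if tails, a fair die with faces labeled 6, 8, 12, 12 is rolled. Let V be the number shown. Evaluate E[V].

E[V | heads] = (2+1+3+9+11)/5 = 26/5.
E[V | tails] = (6+8+12+12)/4 = 19/2.
By the law of total expectation,
E[V] = (1/2)·(26/5) + (1/2)·(19/2) = 147/20.

147/20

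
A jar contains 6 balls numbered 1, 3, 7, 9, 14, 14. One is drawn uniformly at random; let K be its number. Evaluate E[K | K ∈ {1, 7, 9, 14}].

9

P(K ∈ {1, 7, 9, 14}) = 5/6.
Σ over the event: 1·1/6 + 7·1/6 + 9·1/6 + 14·1/3 = 15/2.
E[K | K ∈ {1, 7, 9, 14}] = (15/2) / (5/6) = 9.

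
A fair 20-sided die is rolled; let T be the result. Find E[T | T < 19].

19/2

P(T < 19) = 9/10.
E[T | T < 19] = (171/20) / (9/10) = 19/2.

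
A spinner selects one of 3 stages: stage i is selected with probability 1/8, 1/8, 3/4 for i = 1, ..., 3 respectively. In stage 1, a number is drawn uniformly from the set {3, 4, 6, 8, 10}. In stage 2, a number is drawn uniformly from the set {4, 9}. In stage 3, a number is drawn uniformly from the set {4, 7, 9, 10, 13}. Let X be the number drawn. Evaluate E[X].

643/80

E[X | stage 1] = (3+4+6+8+10)/5 = 31/5.
E[X | stage 2] = (4+9)/2 = 13/2.
E[X | stage 3] = (4+7+9+10+13)/5 = 43/5.
By the law of total expectation,
E[X] = (1/8)·(31/5) + (1/8)·(13/2) + (3/4)·(43/5) = 643/80.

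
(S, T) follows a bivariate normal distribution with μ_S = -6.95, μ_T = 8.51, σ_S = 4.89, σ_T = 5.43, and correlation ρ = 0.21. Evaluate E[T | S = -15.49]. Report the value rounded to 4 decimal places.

6.5186

For a bivariate normal, E[T | S=x] = μ_T + ρ·(σ_T/σ_S)·(x − μ_S).
E[T | S=-15.49] = 8.51 + (0.21)·(5.43/4.89)·(-15.49 − (-6.95)) = 8.51 + (0.23319)·(-8.54) = 6.5186.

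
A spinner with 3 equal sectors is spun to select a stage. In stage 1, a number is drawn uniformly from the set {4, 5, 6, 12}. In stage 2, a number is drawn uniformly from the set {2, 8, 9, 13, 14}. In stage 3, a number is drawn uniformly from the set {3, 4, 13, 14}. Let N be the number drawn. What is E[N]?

163/20

E[N | stage 1] = (4+5+6+12)/4 = 27/4.
E[N | stage 2] = (2+8+9+13+14)/5 = 46/5.
E[N | stage 3] = (3+4+13+14)/4 = 17/2.
By the law of total expectation,
E[N] = (1/3)·(27/4) + (1/3)·(46/5) + (1/3)·(17/2) = 163/20.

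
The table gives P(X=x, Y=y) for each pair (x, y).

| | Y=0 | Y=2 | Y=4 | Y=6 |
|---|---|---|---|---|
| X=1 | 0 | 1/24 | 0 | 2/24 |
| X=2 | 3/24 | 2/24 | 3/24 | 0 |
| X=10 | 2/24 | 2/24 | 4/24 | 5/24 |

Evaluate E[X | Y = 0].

26/5

P(Y = 0) = 5/24.
Σ X·P over the event = 2·(3/24) + 10·(2/24) = 13/12.
E[X | Y = 0] = (13/12) / (5/24) = 26/5.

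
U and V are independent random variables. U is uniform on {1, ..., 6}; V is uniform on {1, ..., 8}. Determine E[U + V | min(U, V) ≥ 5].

12

Outcomes with min(U, V) ≥ 5: (5,5), (5,6), (5,7), (5,8), (6,5), (6,6), (6,7), (6,8), each with probability 1/48.
E[U + V | min(U, V) ≥ 5] = (10 + 11 + 12 + 13 + 11 + 12 + 13 + 14) / 8 = 12.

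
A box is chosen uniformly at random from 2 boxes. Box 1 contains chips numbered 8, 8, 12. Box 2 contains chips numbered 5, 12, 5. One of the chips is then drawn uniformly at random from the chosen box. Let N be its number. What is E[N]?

E[N | box 1] = (8+8+12)/3 = 28/3.
E[N | box 2] = (5+12+5)/3 = 22/3.
E[N] = (1/2)·(28/3) + (1/2)·(22/3) = 25/3.

25/3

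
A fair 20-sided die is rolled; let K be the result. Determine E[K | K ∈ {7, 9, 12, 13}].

P(K ∈ {7, 9, 12, 13}) = 1/5.
Σ over the event: 7·1/20 + 9·1/20 + 12·1/20 + 13·1/20 = 41/20.
E[K | K ∈ {7, 9, 12, 13}] = (41/20) / (1/5) = 41/4.

41/4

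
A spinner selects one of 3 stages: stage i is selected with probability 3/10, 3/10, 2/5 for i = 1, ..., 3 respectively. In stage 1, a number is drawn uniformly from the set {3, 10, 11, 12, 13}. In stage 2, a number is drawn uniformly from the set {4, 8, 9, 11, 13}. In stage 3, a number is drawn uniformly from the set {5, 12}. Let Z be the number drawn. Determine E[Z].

226/25

E[Z | stage 1] = (3+10+11+12+13)/5 = 49/5.
E[Z | stage 2] = (4+8+9+11+13)/5 = 9.
E[Z | stage 3] = (5+12)/2 = 17/2.
E[Z] = (3/10)·(49/5) + (3/10)·(9) + (2/5)·(17/2) = 226/25.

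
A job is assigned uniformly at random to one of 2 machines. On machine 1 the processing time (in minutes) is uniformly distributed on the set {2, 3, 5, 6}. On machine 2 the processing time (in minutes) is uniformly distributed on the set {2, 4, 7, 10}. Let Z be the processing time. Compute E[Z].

39/8

E[Z | machine 1] = (2+3+5+6)/4 = 4.
E[Z | machine 2] = (2+4+7+10)/4 = 23/4.
By the law of total expectation,
E[Z] = (1/2)·(4) + (1/2)·(23/4) = 39/8.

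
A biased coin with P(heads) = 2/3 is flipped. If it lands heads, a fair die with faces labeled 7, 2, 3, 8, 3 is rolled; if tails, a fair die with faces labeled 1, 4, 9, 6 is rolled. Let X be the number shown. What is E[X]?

E[X | heads] = (7+2+3+8+3)/5 = 23/5.
E[X | tails] = (1+4+9+6)/4 = 5.
E[X] = (2/3)·(23/5) + (1/3)·(5) = 71/15.

71/15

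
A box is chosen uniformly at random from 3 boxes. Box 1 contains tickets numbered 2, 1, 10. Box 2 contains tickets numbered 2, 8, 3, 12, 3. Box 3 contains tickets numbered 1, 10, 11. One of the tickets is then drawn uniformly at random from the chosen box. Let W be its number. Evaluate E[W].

E[W | box 1] = (2+1+10)/3 = 13/3.
E[W | box 2] = (2+8+3+12+3)/5 = 28/5.
E[W | box 3] = (1+10+11)/3 = 22/3.
By the law of total expectation,
E[W] = (1/3)·(13/3) + (1/3)·(28/5) + (1/3)·(22/3) = 259/45.

259/45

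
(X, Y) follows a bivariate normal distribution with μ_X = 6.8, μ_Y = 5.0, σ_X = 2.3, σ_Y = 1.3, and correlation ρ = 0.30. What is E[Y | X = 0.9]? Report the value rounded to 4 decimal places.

3.9996

The regression of Y on X has slope ρ·σ_Y/σ_X and passes through (μ_X, μ_Y).
E[Y | X=0.9] = 5.0 + (0.30)·(1.3/2.3)·(0.9 − (6.8)) = 5.0 + (0.169565)·(-5.9) = 3.9996.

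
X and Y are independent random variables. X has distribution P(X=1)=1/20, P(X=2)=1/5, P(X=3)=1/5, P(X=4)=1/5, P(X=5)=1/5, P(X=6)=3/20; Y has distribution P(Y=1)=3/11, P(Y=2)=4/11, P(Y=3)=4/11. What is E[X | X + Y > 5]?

594/125

P(X + Y > 5) = 25/44.
Summing X·P(x,y) over outcomes with X + Y > 5 gives 27/10.
E[X | X + Y > 5] = (27/10) / (25/44) = 594/125.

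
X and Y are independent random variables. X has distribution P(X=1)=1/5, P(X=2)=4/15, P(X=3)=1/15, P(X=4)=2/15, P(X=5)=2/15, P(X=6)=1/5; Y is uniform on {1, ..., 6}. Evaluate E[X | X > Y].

P(X > Y) = 7/18.
Summing X·P(x,y) over outcomes with X > Y gives 28/15.
E[X | X > Y] = (28/15) / (7/18) = 24/5.

24/5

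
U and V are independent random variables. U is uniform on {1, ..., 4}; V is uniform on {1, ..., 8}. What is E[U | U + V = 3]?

3/2

Outcomes with U + V = 3: (1,2), (2,1), each with probability 1/32.
E[U | U + V = 3] = (1 + 2) / 2 = 3/2.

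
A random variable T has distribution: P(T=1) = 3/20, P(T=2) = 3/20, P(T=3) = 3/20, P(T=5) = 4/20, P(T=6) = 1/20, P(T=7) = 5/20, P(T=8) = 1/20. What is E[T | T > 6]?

43/6

P(T > 6) = 3/10.
Σ over the event: 7·1/4 + 8·1/20 = 43/20.
E[T | T > 6] = (43/20) / (3/10) = 43/6.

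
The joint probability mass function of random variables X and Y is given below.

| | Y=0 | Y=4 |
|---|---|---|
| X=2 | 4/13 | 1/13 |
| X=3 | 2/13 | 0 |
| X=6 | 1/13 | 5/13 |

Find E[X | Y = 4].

16/3

P(Y = 4) = 6/13.
Summing X·P(X=x,Y=y) over the conditioning event gives 32/13.
E[X | Y = 4] = (32/13) / (6/13) = 16/3.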